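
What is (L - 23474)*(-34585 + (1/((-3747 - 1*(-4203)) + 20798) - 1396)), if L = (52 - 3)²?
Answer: 16115369665629/21254 ≈ 7.5823e+8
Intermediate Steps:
L = 2401 (L = 49² = 2401)
(L - 23474)*(-34585 + (1/((-3747 - 1*(-4203)) + 20798) - 1396)) = (2401 - 23474)*(-34585 + (1/((-3747 - 1*(-4203)) + 20798) - 1396)) = -21073*(-34585 + (1/((-3747 + 4203) + 20798) - 1396)) = -21073*(-34585 + (1/(456 + 20798) - 1396)) = -21073*(-34585 + (1/21254 - 1396)) = -21073*(-34585 - 29670583/21254) = -21073*(-764740173/21254) = 16115369665629/21254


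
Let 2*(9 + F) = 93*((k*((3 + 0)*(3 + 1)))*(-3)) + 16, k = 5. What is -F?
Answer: 8371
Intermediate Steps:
F = -8371 (F = -9 + (93*((5*((3 + 0)*(3 + 1)))*(-3)) + 16)/2 = -9 + (93*((5*(3*4))*(-3)) + 16)/2 = -9 + (93*((5*12)*(-3)) + 16)/2 = -9 + (93*(60*(-3)) + 16)/2 = -9 + (93*(-180) + 16)/2 = -9 + (-16740 + 16)/2 = -9 + (½)*(-16724) = -9 - 8362 = -8371)
-F = -1*(-8371) = 8371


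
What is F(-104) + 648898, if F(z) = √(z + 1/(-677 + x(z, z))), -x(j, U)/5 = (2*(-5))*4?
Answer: 648898 + I*√2629277/159 ≈ 6.489e+5 + 10.198*I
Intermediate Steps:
x(j, U) = 200 (x(j, U) = -5*2*(-5)*4 = -(-50)*4 = -5*(-40) = 200)
F(z) = √(-1/477 + z) (F(z) = √(z + 1/(-677 + 200)) = √(z + 1/(-477)) = √(z - 1/477) = √(-1/477 + z))
F(-104) + 648898 = √(-53 + 25281*(-104))/159 + 648898 = √(-53 - 2629224)/159 + 648898 = √(-2629277)/159 + 648898 = (I*√2629277)/159 + 648898 = I*√2629277/159 + 648898 = 648898 + I*√2629277/159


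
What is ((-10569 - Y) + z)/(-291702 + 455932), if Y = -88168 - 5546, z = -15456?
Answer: 67689/164230 ≈ 0.41216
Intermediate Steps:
Y = -93714
((-10569 - Y) + z)/(-291702 + 455932) = ((-10569 - 1*(-93714)) - 15456)/(-291702 + 455932) = ((-10569 + 93714) - 15456)/164230 = (83145 - 15456)*(1/164230) = 67689*(1/164230) = 67689/164230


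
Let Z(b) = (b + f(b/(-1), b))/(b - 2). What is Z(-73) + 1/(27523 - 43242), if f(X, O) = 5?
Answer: 1068817/1178925 ≈ 0.90660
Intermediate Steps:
Z(b) = (5 + b)/(-2 + b) (Z(b) = (b + 5)/(b - 2) = (5 + b)/(-2 + b))
Z(-73) + 1/(27523 - 43242) = (5 - 73)/(-2 - 73) + 1/(27523 - 43242) = -68/(-75) + 1/(-15719) = -1/75*(-68) - 1/15719 = 68/75 - 1/15719 = 1068817/1178925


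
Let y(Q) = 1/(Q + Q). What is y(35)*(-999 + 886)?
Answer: -113/70 ≈ -1.6143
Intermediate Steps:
y(Q) = 1/(2*Q)
y(35)*(-999 + 886) = ((½)/35)*(-999 + 886) = ((½)*(1/35))*(-113) = (1/70)*(-113) = -113/70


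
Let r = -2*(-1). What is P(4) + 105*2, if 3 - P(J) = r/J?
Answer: 425/2 ≈ 212.50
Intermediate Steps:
r = 2
P(J) = 3 - 2/J
P(4) + 105*2 = (3 - 2/4) + 105*2 = (3 - 2*1/4) + 210 = (3 - 1/2) + 210 = 5/2 + 210 = 425/2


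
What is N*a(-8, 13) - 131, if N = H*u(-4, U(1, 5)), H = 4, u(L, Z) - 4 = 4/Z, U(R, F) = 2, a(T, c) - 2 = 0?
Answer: -83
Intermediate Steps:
a(T, c) = 2 (a(T, c) = 2 + 0 = 2)
u(L, Z) = 4 + 4/Z
N = 24 (N = 4*(4 + 4/2) = 4*(4 + 4*(½)) = 4*(4 + 2) = 4*6 = 24)
N*a(-8, 13) - 131 = 24*2 - 131 = 48 - 131 = -83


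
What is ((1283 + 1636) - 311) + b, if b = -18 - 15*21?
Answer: 2275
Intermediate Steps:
b = -333 (b = -18 - 315 = -333)
((1283 + 1636) - 311) + b = ((1283 + 1636) - 311) - 333 = (2919 - 311) - 333 = 2608 - 333 = 2275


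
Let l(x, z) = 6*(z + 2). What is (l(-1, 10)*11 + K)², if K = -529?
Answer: 69169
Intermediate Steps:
l(x, z) = 12 + 6*z (l(x, z) = 6*(2 + z) = 12 + 6*z)
(l(-1, 10)*11 + K)² = ((12 + 6*10)*11 - 529)² = ((12 + 60)*11 - 529)² = (72*11 - 529)² = (792 - 529)² = 263² = 69169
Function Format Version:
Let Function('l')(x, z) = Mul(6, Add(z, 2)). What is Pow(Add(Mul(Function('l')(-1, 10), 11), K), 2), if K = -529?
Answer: 69169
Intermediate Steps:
Function('l')(x, z) = Add(12, Mul(6, z)) (Function('l')(x, z) = Mul(6, Add(2, z)) = Add(12, Mul(6, z)))
Pow(Add(Mul(Function('l')(-1, 10), 11), K), 2) = Pow(Add(Mul(Add(12, Mul(6, 10)), 11), -529), 2) = Pow(Add(Mul(Add(12, 60), 11), -529), 2) = Pow(Add(Mul(72, 11), -529), 2) = Pow(Add(792, -529), 2) = Pow(263, 2) = 69169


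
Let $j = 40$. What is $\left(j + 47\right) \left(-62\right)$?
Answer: $-5394$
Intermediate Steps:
$\left(j + 47\right) \left(-62\right) = \left(40 + 47\right) \left(-62\right) = 87 \left(-62\right) = -5394$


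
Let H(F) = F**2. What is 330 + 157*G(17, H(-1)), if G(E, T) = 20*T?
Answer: 3470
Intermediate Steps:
330 + 157*G(17, H(-1)) = 330 + 157*(20*(-1)**2) = 330 + 157*(20*1) = 330 + 157*20 = 330 + 3140 = 3470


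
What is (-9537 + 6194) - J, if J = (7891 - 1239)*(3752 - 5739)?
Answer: 13214181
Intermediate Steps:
J = -13217524 (J = 6652*(-1987) = -13217524)
(-9537 + 6194) - J = (-9537 + 6194) - 1*(-13217524) = -3343 + 13217524 = 13214181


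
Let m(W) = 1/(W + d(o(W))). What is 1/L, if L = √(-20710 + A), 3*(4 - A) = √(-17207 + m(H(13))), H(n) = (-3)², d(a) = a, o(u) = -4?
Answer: √15/√(-310590 - I*√430170) ≈ 7.3376e-6 + 0.0069495*I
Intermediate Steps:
H(n) = 9
m(W) = 1/(-4 + W) (m(W) = 1/(W - 4) = 1/(-4 + W))
A = 4 - I*√430170/15 (A = 4 - √(-17207 + 1/(-4 + 9))/3 = 4 - √(-17207 + 1/5)/3 = 4 - √(-17207 + ⅕)/3 = 4 - I*√430170/15 ≈ 4.0 - 43.725*I)
L = √(-20706 - I*√430170/15) (L = √(-20710 + (4 - I*√430170/15)) = √(-20706 - I*√430170/15) ≈ 0.152 - 143.9*I)
1/L = 1/(√(-4658850 - 15*I*√430170)/15) = 15/√(-4658850 - 15*I*√430170)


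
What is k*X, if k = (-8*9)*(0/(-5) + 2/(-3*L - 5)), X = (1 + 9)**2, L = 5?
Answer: 720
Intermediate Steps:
X = 100 (X = 10**2 = 100)
k = 36/5 (k = (-8*9)*(0/(-5) + 2/(-3*5 - 5)) = -72*(0*(-1/5) + 2/(-15 - 5)) = -72*(0 + 2/(-20)) = -72*(0 + 2*(-1/20)) = -72*(0 - 1/10) = -72*(-1/10) = 36/5 ≈ 7.2000)
k*X = (36/5)*100 = 720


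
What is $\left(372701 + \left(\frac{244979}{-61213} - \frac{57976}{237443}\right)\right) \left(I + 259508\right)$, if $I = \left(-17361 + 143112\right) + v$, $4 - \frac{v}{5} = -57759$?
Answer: $\frac{3651457257454477617476}{14534598359} \approx 2.5123 \cdot 10^{11}$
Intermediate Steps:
$v = 288815$ ($v = 20 - -288795 = 20 + 288795 = 288815$)
$I = 414566$ ($I = \left(-17361 + 143112\right) + 288815 = 125751 + 288815 = 414566$)
$\left(372701 + \left(\frac{244979}{-61213} - \frac{57976}{237443}\right)\right) \left(I + 259508\right) = \left(372701 + \left(\frac{244979}{-61213} - \frac{57976}{237443}\right)\right) \left(414566 + 259508\right) = \left(372701 + \left(244979 \left(- \frac{1}{61213}\right) - \frac{57976}{237443}\right)\right) 674074 = \left(372701 - \frac{61717433585}{14534598359}\right) 674074 = \frac{5416997625564074}{14534598359} \cdot 674074 = \frac{3651457257454477617476}{14534598359}$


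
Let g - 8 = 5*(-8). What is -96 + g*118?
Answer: -3872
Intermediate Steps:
g = -32 (g = 8 + 5*(-8) = 8 - 40 = -32)
-96 + g*118 = -96 - 32*118 = -96 - 3776 = -3872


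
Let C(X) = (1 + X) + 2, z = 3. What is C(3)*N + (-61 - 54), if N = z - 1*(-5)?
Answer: -67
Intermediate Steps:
N = 8 (N = 3 - 1*(-5) = 3 + 5 = 8)
C(X) = 3 + X
C(3)*N + (-61 - 54) = (3 + 3)*8 + (-61 - 54) = 6*8 - 115 = 48 - 115 = -67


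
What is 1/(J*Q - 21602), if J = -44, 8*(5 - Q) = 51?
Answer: -2/43083 ≈ -4.6422e-5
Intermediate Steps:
Q = -11/8 (Q = 5 - 1/8*51 = 5 - 51/8 = -11/8 ≈ -1.3750)
1/(J*Q - 21602) = 1/(-44*(-11/8) - 21602) = 1/(121/2 - 21602) = 1/(-43083/2) = -2/43083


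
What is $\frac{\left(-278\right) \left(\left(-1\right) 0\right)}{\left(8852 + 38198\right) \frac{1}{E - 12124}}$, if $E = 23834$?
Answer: $0$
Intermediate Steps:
$\frac{\left(-278\right) \left(\left(-1\right) 0\right)}{\left(8852 + 38198\right) \frac{1}{E - 12124}} = \frac{\left(-278\right) \left(\left(-1\right) 0\right)}{\left(8852 + 38198\right) \frac{1}{23834 - 12124}} = \frac{\left(-278\right) 0}{47050 \cdot \frac{1}{11710}} = \frac{0}{47050 \cdot \frac{1}{11710}} = \frac{0}{\frac{4705}{1171}} = 0 \cdot \frac{1171}{4705} = 0$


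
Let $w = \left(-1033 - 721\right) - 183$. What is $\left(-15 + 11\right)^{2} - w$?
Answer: $1953$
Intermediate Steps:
$w = -1937$ ($w = -1754 - 183 = -1937$)
$\left(-15 + 11\right)^{2} - w = \left(-15 + 11\right)^{2} - -1937 = \left(-4\right)^{2} + 1937 = 16 + 1937 = 1953$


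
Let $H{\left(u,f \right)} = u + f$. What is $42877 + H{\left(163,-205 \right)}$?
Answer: $42835$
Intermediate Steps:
$H{\left(u,f \right)} = f + u$
$42877 + H{\left(163,-205 \right)} = 42877 + \left(-205 + 163\right) = 42877 - 42 = 42835$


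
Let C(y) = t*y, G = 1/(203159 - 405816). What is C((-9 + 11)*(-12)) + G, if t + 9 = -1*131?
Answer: 680927519/202657 ≈ 3360.0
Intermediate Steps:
t = -140 (t = -9 - 1*131 = -9 - 131 = -140)
G = -1/202657 (G = 1/(-202657) = -1/202657 ≈ -4.9344e-6)
C(y) = -140*y
C((-9 + 11)*(-12)) + G = -140*(-9 + 11)*(-12) - 1/202657 = -280*(-12) - 1/202657 = -140*(-24) - 1/202657 = 3360 - 1/202657 = 680927519/202657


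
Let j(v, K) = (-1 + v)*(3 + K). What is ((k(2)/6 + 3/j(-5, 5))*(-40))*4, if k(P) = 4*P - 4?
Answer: -290/3 ≈ -96.667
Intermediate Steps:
k(P) = -4 + 4*P
((k(2)/6 + 3/j(-5, 5))*(-40))*4 = (((-4 + 4*2)/6 + 3/(-3 - 1*5 + 3*(-5) + 5*(-5)))*(-40))*4 = (((-4 + 8)*(⅙) + 3/(-3 - 5 - 15 - 25))*(-40))*4 = ((4*(⅙) + 3/(-48))*(-40))*4 = ((⅔ + 3*(-1/48))*(-40))*4 = ((⅔ - 1/16)*(-40))*4 = ((29/48)*(-40))*4 = -145/6*4 = -290/3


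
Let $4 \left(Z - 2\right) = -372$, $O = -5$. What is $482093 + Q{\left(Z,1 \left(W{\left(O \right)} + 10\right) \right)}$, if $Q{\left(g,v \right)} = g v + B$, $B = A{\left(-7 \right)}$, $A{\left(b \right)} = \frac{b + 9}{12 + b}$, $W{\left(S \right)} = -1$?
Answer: $\frac{2406372}{5} \approx 4.8127 \cdot 10^{5}$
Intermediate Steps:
$Z = -91$ ($Z = 2 + \frac{1}{4} \left(-372\right) = 2 - 93 = -91$)
$A{\left(b \right)} = \frac{9 + b}{12 + b}$
$B = \frac{2}{5}$ ($B = \frac{9 - 7}{12 - 7} = \frac{1}{5} \cdot 2 = \frac{2}{5} \approx 0.4$)
$Q{\left(g,v \right)} = \frac{2}{5} + g v$ ($Q{\left(g,v \right)} = g v + \frac{2}{5} = \frac{2}{5} + g v$)
$482093 + Q{\left(Z,1 \left(W{\left(O \right)} + 10\right) \right)} = 482093 + \left(\frac{2}{5} - 91 \cdot 1 \left(-1 + 10\right)\right) = 482093 + \left(\frac{2}{5} - 91 \cdot 1 \cdot 9\right) = 482093 + \left(\frac{2}{5} - 819\right) = 482093 - \frac{4093}{5} = \frac{2406372}{5}$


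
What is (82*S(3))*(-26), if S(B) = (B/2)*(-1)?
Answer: 3198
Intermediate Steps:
S(B) = -B/2 (S(B) = (B*(½))*(-1) = (B/2)*(-1) = -B/2)
(82*S(3))*(-26) = (82*(-½*3))*(-26) = (82*(-3/2))*(-26) = -123*(-26) = 3198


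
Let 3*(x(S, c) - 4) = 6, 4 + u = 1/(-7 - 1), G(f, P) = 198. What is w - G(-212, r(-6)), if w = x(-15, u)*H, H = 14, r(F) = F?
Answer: -114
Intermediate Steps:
u = -33/8 (u = -4 + 1/(-7 - 1) = -4 + 1/(-8) = -4 - ⅛ = -33/8 ≈ -4.1250)
x(S, c) = 6 (x(S, c) = 4 + (⅓)*6 = 4 + 2 = 6)
w = 84 (w = 6*14 = 84)
w - G(-212, r(-6)) = 84 - 1*198 = 84 - 198 = -114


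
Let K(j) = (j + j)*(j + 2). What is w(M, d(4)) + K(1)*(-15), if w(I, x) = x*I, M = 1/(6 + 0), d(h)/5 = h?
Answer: -260/3 ≈ -86.667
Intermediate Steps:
d(h) = 5*h
M = ⅙ (M = 1/6 = ⅙ ≈ 0.16667)
w(I, x) = I*x
K(j) = 2*j*(2 + j) (K(j) = (2*j)*(2 + j) = 2*j*(2 + j))
w(M, d(4)) + K(1)*(-15) = (5*4)/6 + (2*1*(2 + 1))*(-15) = (⅙)*20 + (2*1*3)*(-15) = 10/3 + 6*(-15) = 10/3 - 90 = -260/3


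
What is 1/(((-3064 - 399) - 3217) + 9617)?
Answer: 1/2937 ≈ 0.00034048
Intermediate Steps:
1/(((-3064 - 399) - 3217) + 9617) = 1/((-3463 - 3217) + 9617) = 1/(-6680 + 9617) = 1/2937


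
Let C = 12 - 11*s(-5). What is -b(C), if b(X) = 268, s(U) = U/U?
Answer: -268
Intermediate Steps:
s(U) = 1
C = 1 (C = 12 - 11*1 = 12 - 11 = 1)
-b(C) = -1*268 = -268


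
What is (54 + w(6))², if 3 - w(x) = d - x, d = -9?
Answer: 5184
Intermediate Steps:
w(x) = 12 + x (w(x) = 3 - (-9 - x) = 3 + (9 + x) = 12 + x)
(54 + w(6))² = (54 + (12 + 6))² = (54 + 18)² = 72² = 5184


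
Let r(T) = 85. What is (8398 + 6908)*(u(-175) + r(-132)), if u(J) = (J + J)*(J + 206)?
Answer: -164769090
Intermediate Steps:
u(J) = 2*J*(206 + J) (u(J) = (2*J)*(206 + J) = 2*J*(206 + J))
(8398 + 6908)*(u(-175) + r(-132)) = (8398 + 6908)*(2*(-175)*(206 - 175) + 85) = 15306*(2*(-175)*31 + 85) = 15306*(-10850 + 85) = 15306*(-10765) = -164769090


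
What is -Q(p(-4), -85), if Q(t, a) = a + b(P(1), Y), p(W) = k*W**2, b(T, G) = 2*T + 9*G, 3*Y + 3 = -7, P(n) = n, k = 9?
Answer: 113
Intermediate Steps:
Y = -10/3 (Y = -1 + (1/3)*(-7) = -1 - 7/3 = -10/3 ≈ -3.3333)
p(W) = 9*W**2
Q(t, a) = -28 + a (Q(t, a) = a + (2*1 + 9*(-10/3)) = a + (2 - 30) = a - 28 = -28 + a)
-Q(p(-4), -85) = -(-28 - 85) = -1*(-113) = 113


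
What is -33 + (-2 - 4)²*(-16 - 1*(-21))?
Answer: 147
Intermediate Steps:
-33 + (-2 - 4)²*(-16 - 1*(-21)) = -33 + (-6)²*(-16 + 21) = -33 + 36*5 = -33 + 180 = 147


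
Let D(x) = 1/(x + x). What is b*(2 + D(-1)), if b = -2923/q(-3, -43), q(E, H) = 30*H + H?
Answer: 8769/2666 ≈ 3.2892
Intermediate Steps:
q(E, H) = 31*H
D(x) = 1/(2*x)
b = 2923/1333 (b = -2923/(31*(-43)) = -2923/(-1333) = -2923*(-1/1333) = 2923/1333 ≈ 2.1928)
b*(2 + D(-1)) = 2923*(2 + (1/2)/(-1))/1333 = 2923*(2 + (1/2)*(-1))/1333 = 2923*(2 - 1/2)/1333 = (2923/1333)*(3/2) = 8769/2666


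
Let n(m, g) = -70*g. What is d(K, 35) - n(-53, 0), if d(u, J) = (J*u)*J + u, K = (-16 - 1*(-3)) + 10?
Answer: -3678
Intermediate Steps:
K = -3 (K = (-16 + 3) + 10 = -13 + 10 = -3)
d(u, J) = u + u*J**2 (d(u, J) = u*J**2 + u = u + u*J**2)
d(K, 35) - n(-53, 0) = -3*(1 + 35**2) - (-70)*0 = -3*(1 + 1225) - 1*0 = -3*1226 + 0 = -3678 + 0 = -3678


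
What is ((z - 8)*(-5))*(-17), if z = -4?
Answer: -1020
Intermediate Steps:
((z - 8)*(-5))*(-17) = ((-4 - 8)*(-5))*(-17) = -12*(-5)*(-17) = 60*(-17) = -1020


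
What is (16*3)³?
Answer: 110592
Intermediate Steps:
(16*3)³ = 48³ = 110592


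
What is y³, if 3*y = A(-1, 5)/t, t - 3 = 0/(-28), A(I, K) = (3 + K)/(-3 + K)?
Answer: 64/729 ≈ 0.087791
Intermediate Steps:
A(I, K) = (3 + K)/(-3 + K)
t = 3 (t = 3 + 0/(-28) = 3 - 1/28*0 = 3 + 0 = 3)
y = 4/9 (y = (((3 + 5)/(-3 + 5))/3)/3 = ((8/2)*(⅓))/3 = (((½)*8)*(⅓))/3 = (4*(⅓))/3 = (⅓)*(4/3) = 4/9 ≈ 0.44444)
y³ = (4/9)³ = 64/729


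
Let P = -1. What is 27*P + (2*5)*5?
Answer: 23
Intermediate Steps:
27*P + (2*5)*5 = 27*(-1) + (2*5)*5 = -27 + 10*5 = -27 + 50 = 23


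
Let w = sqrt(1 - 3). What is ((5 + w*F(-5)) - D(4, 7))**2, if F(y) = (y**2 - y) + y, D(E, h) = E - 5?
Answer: -1214 + 300*I*sqrt(2) ≈ -1214.0 + 424.26*I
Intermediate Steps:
D(E, h) = -5 + E
w = I*sqrt(2) (w = sqrt(-2) = I*sqrt(2) ≈ 1.4142*I)
F(y) = y**2
((5 + w*F(-5)) - D(4, 7))**2 = ((5 + (I*sqrt(2))*(-5)**2) - (-5 + 4))**2 = ((5 + (I*sqrt(2))*25) - 1*(-1))**2 = ((5 + 25*I*sqrt(2)) + 1)**2 = (6 + 25*I*sqrt(2))**2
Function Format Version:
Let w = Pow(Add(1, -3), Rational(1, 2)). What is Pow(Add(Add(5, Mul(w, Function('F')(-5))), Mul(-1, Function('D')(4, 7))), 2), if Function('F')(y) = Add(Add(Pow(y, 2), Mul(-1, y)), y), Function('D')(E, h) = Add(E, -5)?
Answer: Add(-1214, Mul(300, I, Pow(2, Rational(1, 2)))) ≈ Add(-1214.0, Mul(424.26, I))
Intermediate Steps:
Function('D')(E, h) = Add(-5, E)
w = Mul(I, Pow(2, Rational(1, 2))) (w = Pow(-2, Rational(1, 2)) = Mul(I, Pow(2, Rational(1, 2))) ≈ Mul(1.4142, I))
Function('F')(y) = Pow(y, 2)
Pow(Add(Add(5, Mul(w, Function('F')(-5))), Mul(-1, Function('D')(4, 7))), 2) = Pow(Add(Add(5, Mul(Mul(I, Pow(2, Rational(1, 2))), Pow(-5, 2))), Mul(-1, Add(-5, 4))), 2) = Pow(Add(Add(5, Mul(Mul(I, Pow(2, Rational(1, 2))), 25)), Mul(-1, -1)), 2) = Pow(Add(Add(5, Mul(25, I, Pow(2, Rational(1, 2)))), 1), 2) = Pow(Add(6, Mul(25, I, Pow(2, Rational(1, 2)))), 2)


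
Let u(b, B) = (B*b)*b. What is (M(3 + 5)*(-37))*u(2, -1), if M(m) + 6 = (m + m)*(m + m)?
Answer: 37000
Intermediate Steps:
u(b, B) = B*b²
M(m) = -6 + 4*m² (M(m) = -6 + (m + m)*(m + m) = -6 + (2*m)*(2*m) = -6 + 4*m²)
(M(3 + 5)*(-37))*u(2, -1) = ((-6 + 4*(3 + 5)²)*(-37))*(-1*2²) = ((-6 + 4*8²)*(-37))*(-1*4) = ((-6 + 4*64)*(-37))*(-4) = ((-6 + 256)*(-37))*(-4) = (250*(-37))*(-4) = -9250*(-4) = 37000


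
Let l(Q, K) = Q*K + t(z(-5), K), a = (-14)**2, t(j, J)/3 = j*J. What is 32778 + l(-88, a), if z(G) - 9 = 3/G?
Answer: 102346/5 ≈ 20469.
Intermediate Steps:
z(G) = 9 + 3/G
t(j, J) = 3*J*j (t(j, J) = 3*(j*J) = 3*(J*j) = 3*J*j)
a = 196
l(Q, K) = 126*K/5 + K*Q (l(Q, K) = Q*K + 3*K*(9 + 3/(-5)) = K*Q + 3*K*(9 + 3*(-1/5)) = K*Q + 3*K*(9 - 3/5) = K*Q + 3*K*(42/5) = K*Q + 126*K/5 = 126*K/5 + K*Q)
32778 + l(-88, a) = 32778 + (1/5)*196*(126 + 5*(-88)) = 32778 + (1/5)*196*(126 - 440) = 32778 + (1/5)*196*(-314) = 32778 - 61544/5 = 102346/5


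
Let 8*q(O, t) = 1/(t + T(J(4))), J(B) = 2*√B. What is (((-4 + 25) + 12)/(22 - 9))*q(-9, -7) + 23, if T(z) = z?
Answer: 2381/104 ≈ 22.894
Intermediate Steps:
q(O, t) = 1/(8*(4 + t)) (q(O, t) = 1/(8*(t + 2*√4)) = 1/(8*(t + 2*2)) = 1/(8*(t + 4)) = 1/(8*(4 + t)))
(((-4 + 25) + 12)/(22 - 9))*q(-9, -7) + 23 = (((-4 + 25) + 12)/(22 - 9))*(1/(8*(4 - 7))) + 23 = ((21 + 12)/13)*((⅛)/(-3)) + 23 = (33*(1/13))*((⅛)*(-⅓)) + 23 = (33/13)*(-1/24) + 23 = -11/104 + 23 = 2381/104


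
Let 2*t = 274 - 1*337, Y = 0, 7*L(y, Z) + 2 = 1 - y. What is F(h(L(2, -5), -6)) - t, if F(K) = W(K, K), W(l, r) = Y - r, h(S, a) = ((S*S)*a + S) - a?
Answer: 2649/98 ≈ 27.031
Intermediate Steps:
L(y, Z) = -⅐ - y/7 (L(y, Z) = -2/7 + (1 - y)/7 = -2/7 + (⅐ - y/7) = -⅐ - y/7)
h(S, a) = S - a + a*S² (h(S, a) = (S²*a + S) - a = (a*S² + S) - a = (S + a*S²) - a = S - a + a*S²)
t = -63/2 (t = (274 - 1*337)/2 = (274 - 337)/2 = (½)*(-63) = -63/2 ≈ -31.500)
W(l, r) = -r (W(l, r) = 0 - r = -r)
F(K) = -K
F(h(L(2, -5), -6)) - t = -((-⅐ - ⅐*2) - 1*(-6) - 6*(-⅐ - ⅐*2)²) - 1*(-63/2) = -((-⅐ - 2/7) + 6 - 6*(-⅐ - 2/7)²) + 63/2 = -(-3/7 + 6 - 6*(-3/7)²) + 63/2 = -(-3/7 + 6 - 6*9/49) + 63/2 = -(-3/7 + 6 - 54/49) + 63/2 = -1*219/49 + 63/2 = -219/49 + 63/2 = 2649/98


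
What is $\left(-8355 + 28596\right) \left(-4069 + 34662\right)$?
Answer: $619232913$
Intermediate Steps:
$\left(-8355 + 28596\right) \left(-4069 + 34662\right) = 20241 \cdot 30593 = 619232913$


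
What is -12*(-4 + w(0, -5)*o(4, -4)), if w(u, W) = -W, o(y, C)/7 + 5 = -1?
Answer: 2568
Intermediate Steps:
o(y, C) = -42 (o(y, C) = -35 + 7*(-1) = -35 - 7 = -42)
-12*(-4 + w(0, -5)*o(4, -4)) = -12*(-4 - 1*(-5)*(-42)) = -12*(-4 + 5*(-42)) = -12*(-4 - 210) = -12*(-214) = 2568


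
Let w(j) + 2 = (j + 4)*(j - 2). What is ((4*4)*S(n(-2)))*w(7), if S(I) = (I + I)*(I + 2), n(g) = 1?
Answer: 5088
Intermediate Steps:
S(I) = 2*I*(2 + I) (S(I) = (2*I)*(2 + I) = 2*I*(2 + I))
w(j) = -2 + (-2 + j)*(4 + j) (w(j) = -2 + (j + 4)*(j - 2) = -2 + (4 + j)*(-2 + j) = -2 + (-2 + j)*(4 + j))
((4*4)*S(n(-2)))*w(7) = ((4*4)*(2*1*(2 + 1)))*(-10 + 7² + 2*7) = (16*(2*1*3))*(-10 + 49 + 14) = (16*6)*53 = 96*53 = 5088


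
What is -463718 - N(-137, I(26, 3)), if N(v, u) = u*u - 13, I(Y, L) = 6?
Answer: -463741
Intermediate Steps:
N(v, u) = -13 + u² (N(v, u) = u² - 13 = -13 + u²)
-463718 - N(-137, I(26, 3)) = -463718 - (-13 + 6²) = -463718 - (-13 + 36) = -463718 - 1*23 = -463718 - 23 = -463741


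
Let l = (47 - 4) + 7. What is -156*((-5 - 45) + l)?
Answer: 0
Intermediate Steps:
l = 50 (l = 43 + 7 = 50)
-156*((-5 - 45) + l) = -156*((-5 - 45) + 50) = -156*(-50 + 50) = -156*0 = 0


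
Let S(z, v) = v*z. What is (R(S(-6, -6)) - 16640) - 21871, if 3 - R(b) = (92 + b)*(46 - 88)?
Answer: -33132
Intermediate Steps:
R(b) = 3867 + 42*b (R(b) = 3 - (92 + b)*(46 - 88) = 3 - (92 + b)*(-42) = 3 - (-3864 - 42*b) = 3 + (3864 + 42*b) = 3867 + 42*b)
(R(S(-6, -6)) - 16640) - 21871 = ((3867 + 42*(-6*(-6))) - 16640) - 21871 = ((3867 + 42*36) - 16640) - 21871 = ((3867 + 1512) - 16640) - 21871 = (5379 - 16640) - 21871 = -11261 - 21871 = -33132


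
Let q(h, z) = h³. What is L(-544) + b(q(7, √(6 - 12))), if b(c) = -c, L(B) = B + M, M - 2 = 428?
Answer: -457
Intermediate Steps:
M = 430 (M = 2 + 428 = 430)
L(B) = 430 + B (L(B) = B + 430 = 430 + B)
L(-544) + b(q(7, √(6 - 12))) = (430 - 544) - 1*7³ = -114 - 1*343 = -114 - 343 = -457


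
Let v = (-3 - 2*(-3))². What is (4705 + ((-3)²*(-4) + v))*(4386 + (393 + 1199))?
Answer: 27965084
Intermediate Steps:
v = 9 (v = (-3 + 6)² = 3² = 9)
(4705 + ((-3)²*(-4) + v))*(4386 + (393 + 1199)) = (4705 + ((-3)²*(-4) + 9))*(4386 + (393 + 1199)) = (4705 + (9*(-4) + 9))*(4386 + 1592) = (4705 + (-36 + 9))*5978 = (4705 - 27)*5978 = 4678*5978 = 27965084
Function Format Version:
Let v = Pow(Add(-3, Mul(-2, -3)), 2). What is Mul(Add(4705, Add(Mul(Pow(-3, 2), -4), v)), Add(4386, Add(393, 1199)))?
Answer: 27965084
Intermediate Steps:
v = 9 (v = Pow(Add(-3, 6), 2) = Pow(3, 2) = 9)
Mul(Add(4705, Add(Mul(Pow(-3, 2), -4), v)), Add(4386, Add(393, 1199))) = Mul(Add(4705, Add(Mul(Pow(-3, 2), -4), 9)), Add(4386, Add(393, 1199))) = Mul(Add(4705, Add(Mul(9, -4), 9)), Add(4386, 1592)) = Mul(Add(4705, Add(-36, 9)), 5978) = Mul(Add(4705, -27), 5978) = Mul(4678, 5978) = 27965084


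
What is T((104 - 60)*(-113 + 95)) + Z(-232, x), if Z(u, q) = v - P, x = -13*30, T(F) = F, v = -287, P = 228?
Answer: -1307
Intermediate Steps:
x = -390
Z(u, q) = -515 (Z(u, q) = -287 - 1*228 = -287 - 228 = -515)
T((104 - 60)*(-113 + 95)) + Z(-232, x) = (104 - 60)*(-113 + 95) - 515 = 44*(-18) - 515 = -792 - 515 = -1307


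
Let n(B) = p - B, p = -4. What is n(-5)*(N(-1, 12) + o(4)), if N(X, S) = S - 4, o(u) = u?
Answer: 12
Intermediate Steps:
n(B) = -4 - B
N(X, S) = -4 + S
n(-5)*(N(-1, 12) + o(4)) = (-4 - 1*(-5))*((-4 + 12) + 4) = (-4 + 5)*(8 + 4) = 1*12 = 12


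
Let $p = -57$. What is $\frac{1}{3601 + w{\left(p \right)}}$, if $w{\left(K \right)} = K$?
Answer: $\frac{1}{3544} \approx 0.00028217$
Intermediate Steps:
$\frac{1}{3601 + w{\left(p \right)}} = \frac{1}{3601 - 57} = \frac{1}{3544}$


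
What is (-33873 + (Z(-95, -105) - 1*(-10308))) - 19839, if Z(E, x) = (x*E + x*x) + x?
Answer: -22509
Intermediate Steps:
Z(E, x) = x + x² + E*x (Z(E, x) = (E*x + x²) + x = (x² + E*x) + x = x + x² + E*x)
(-33873 + (Z(-95, -105) - 1*(-10308))) - 19839 = (-33873 + (-105*(1 - 95 - 105) - 1*(-10308))) - 19839 = (-33873 + (-105*(-199) + 10308)) - 19839 = (-33873 + (20895 + 10308)) - 19839 = (-33873 + 31203) - 19839 = -2670 - 19839 = -22509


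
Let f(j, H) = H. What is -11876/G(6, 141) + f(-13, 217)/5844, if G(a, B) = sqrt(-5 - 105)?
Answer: 217/5844 + 5938*I*sqrt(110)/55 ≈ 0.037132 + 1132.3*I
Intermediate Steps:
G(a, B) = I*sqrt(110) (G(a, B) = sqrt(-110) = I*sqrt(110))
-11876/G(6, 141) + f(-13, 217)/5844 = -11876*(-I*sqrt(110)/110) + 217/5844 = -(-5938)*I*sqrt(110)/55 + 217*(1/5844) = 5938*I*sqrt(110)/55 + 217/5844 = 217/5844 + 5938*I*sqrt(110)/55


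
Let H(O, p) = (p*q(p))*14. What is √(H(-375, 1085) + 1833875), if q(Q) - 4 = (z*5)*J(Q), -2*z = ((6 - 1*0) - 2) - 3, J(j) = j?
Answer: 4*I*√2456765 ≈ 6269.6*I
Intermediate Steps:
z = -½ (z = -(((6 - 1*0) - 2) - 3)/2 = -(((6 + 0) - 2) - 3)/2 = -((6 - 2) - 3)/2 = -(4 - 3)/2 = -½*1 = -½ ≈ -0.50000)
q(Q) = 4 - 5*Q/2 (q(Q) = 4 + (-½*5)*Q = 4 - 5*Q/2)
H(O, p) = 14*p*(4 - 5*p/2) (H(O, p) = (p*(4 - 5*p/2))*14 = 14*p*(4 - 5*p/2))
√(H(-375, 1085) + 1833875) = √(7*1085*(8 - 5*1085) + 1833875) = √(7*1085*(8 - 5425) + 1833875) = √(7*1085*(-5417) + 1833875) = √(-41142115 + 1833875) = √(-39308240) = 4*I*√2456765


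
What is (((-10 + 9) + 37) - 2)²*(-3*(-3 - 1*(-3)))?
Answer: 0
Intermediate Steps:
(((-10 + 9) + 37) - 2)²*(-3*(-3 - 1*(-3))) = ((-1 + 37) - 2)²*(-3*(-3 + 3)) = (36 - 2)²*(-3*0) = 34²*0 = 1156*0 = 0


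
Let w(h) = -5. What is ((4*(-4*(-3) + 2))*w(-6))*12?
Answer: -3360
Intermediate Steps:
((4*(-4*(-3) + 2))*w(-6))*12 = ((4*(-4*(-3) + 2))*(-5))*12 = ((4*(12 + 2))*(-5))*12 = ((4*14)*(-5))*12 = (56*(-5))*12 = -280*12 = -3360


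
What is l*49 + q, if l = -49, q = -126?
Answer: -2527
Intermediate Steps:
l*49 + q = -49*49 - 126 = -2401 - 126 = -2527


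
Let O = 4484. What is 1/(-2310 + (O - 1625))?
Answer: 1/549 ≈ 0.0018215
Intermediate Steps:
1/(-2310 + (O - 1625)) = 1/(-2310 + (4484 - 1625)) = 1/(-2310 + 2859) = 1/549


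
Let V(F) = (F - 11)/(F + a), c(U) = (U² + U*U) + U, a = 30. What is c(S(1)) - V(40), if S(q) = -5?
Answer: 3121/70 ≈ 44.586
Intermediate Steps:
c(U) = U + 2*U² (c(U) = (U² + U²) + U = 2*U² + U = U + 2*U²)
V(F) = (-11 + F)/(30 + F) (V(F) = (F - 11)/(F + 30) = (-11 + F)/(30 + F))
c(S(1)) - V(40) = -5*(1 + 2*(-5)) - (-11 + 40)/(30 + 40) = -5*(1 - 10) - 29/70 = -5*(-9) - 29/70 = 45 - 1*29/70 = 45 - 29/70 = 3121/70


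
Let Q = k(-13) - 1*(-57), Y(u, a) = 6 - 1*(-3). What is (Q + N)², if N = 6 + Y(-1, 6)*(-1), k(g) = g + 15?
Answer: 3136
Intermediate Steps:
Y(u, a) = 9 (Y(u, a) = 6 + 3 = 9)
k(g) = 15 + g
N = -3 (N = 6 + 9*(-1) = 6 - 9 = -3)
Q = 59 (Q = (15 - 13) - 1*(-57) = 2 + 57 = 59)
(Q + N)² = (59 - 3)² = 56² = 3136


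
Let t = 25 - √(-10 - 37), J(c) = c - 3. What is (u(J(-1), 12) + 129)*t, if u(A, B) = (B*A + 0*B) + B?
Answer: 2325 - 93*I*√47 ≈ 2325.0 - 637.58*I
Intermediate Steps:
J(c) = -3 + c
u(A, B) = B + A*B (u(A, B) = (A*B + 0) + B = A*B + B = B + A*B)
t = 25 - I*√47 (t = 25 - √(-47) = 25 - I*√47 ≈ 25.0 - 6.8557*I)
(u(J(-1), 12) + 129)*t = (12*(1 + (-3 - 1)) + 129)*(25 - I*√47) = (12*(1 - 4) + 129)*(25 - I*√47) = (12*(-3) + 129)*(25 - I*√47) = (-36 + 129)*(25 - I*√47) = 93*(25 - I*√47) = 2325 - 93*I*√47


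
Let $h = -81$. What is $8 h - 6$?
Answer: $-654$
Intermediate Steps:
$8 h - 6 = 8 \left(-81\right) - 6 = -648 - 6 = -654$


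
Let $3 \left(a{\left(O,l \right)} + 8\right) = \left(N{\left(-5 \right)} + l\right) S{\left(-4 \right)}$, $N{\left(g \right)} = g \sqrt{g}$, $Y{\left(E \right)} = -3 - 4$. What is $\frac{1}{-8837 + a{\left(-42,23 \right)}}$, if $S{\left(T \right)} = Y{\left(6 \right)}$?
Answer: $- \frac{26696}{237560847} - \frac{35 i \sqrt{5}}{237560847} \approx -0.00011238 - 3.2944 \cdot 10^{-7} i$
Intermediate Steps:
$Y{\left(E \right)} = -7$ ($Y{\left(E \right)} = -3 - 4 = -7$)
$S{\left(T \right)} = -7$
$N{\left(g \right)} = g^{\frac{3}{2}}$
$a{\left(O,l \right)} = -8 - \frac{7 l}{3} + \frac{35 i \sqrt{5}}{3}$ ($a{\left(O,l \right)} = -8 + \frac{\left(\left(-5\right)^{\frac{3}{2}} + l\right) \left(-7\right)}{3} = -8 + \frac{\left(- 5 i \sqrt{5} + l\right) \left(-7\right)}{3} = -8 + \frac{\left(l - 5 i \sqrt{5}\right) \left(-7\right)}{3} = -8 + \frac{- 7 l + 35 i \sqrt{5}}{3} = -8 - \left(\frac{7 l}{3} - \frac{35 i \sqrt{5}}{3}\right) = -8 - \frac{7 l}{3} + \frac{35 i \sqrt{5}}{3}$)
$\frac{1}{-8837 + a{\left(-42,23 \right)}} = \frac{1}{-8837 - \left(\frac{185}{3} - \frac{35 i \sqrt{5}}{3}\right)} = \frac{1}{- \frac{26696}{3} + \frac{35 i \sqrt{5}}{3}}$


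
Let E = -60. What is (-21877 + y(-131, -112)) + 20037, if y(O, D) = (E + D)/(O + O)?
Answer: -240954/131 ≈ -1839.3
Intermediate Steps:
y(O, D) = (-60 + D)/(2*O) (y(O, D) = (-60 + D)/(O + O) = (-60 + D)/((2*O)) = (-60 + D)*(1/(2*O)) = (-60 + D)/(2*O))
(-21877 + y(-131, -112)) + 20037 = (-21877 + (½)*(-60 - 112)/(-131)) + 20037 = (-21877 + (½)*(-1/131)*(-172)) + 20037 = (-21877 + 86/131) + 20037 = -2865801/131 + 20037 = -240954/131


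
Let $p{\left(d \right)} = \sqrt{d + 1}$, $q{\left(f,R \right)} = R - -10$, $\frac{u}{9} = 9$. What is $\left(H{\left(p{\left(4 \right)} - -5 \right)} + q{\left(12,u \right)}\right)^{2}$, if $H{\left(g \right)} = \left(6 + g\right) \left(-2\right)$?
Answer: $4781 - 276 \sqrt{5} \approx 4163.8$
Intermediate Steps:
$u = 81$ ($u = 9 \cdot 9 = 81$)
$q{\left(f,R \right)} = 10 + R$ ($q{\left(f,R \right)} = R + 10 = 10 + R$)
$p{\left(d \right)} = \sqrt{1 + d}$
$H{\left(g \right)} = -12 - 2 g$
$\left(H{\left(p{\left(4 \right)} - -5 \right)} + q{\left(12,u \right)}\right)^{2} = \left(\left(-12 - 2 \left(\sqrt{1 + 4} - -5\right)\right) + \left(10 + 81\right)\right)^{2} = \left(\left(-12 - 2 \left(\sqrt{5} + 5\right)\right) + 91\right)^{2} = \left(\left(-12 - 2 \left(5 + \sqrt{5}\right)\right) + 91\right)^{2} = \left(\left(-12 - \left(10 + 2 \sqrt{5}\right)\right) + 91\right)^{2} = \left(\left(-22 - 2 \sqrt{5}\right) + 91\right)^{2} = \left(69 - 2 \sqrt{5}\right)^{2}$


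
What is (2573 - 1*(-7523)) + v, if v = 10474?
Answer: 20570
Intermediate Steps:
(2573 - 1*(-7523)) + v = (2573 - 1*(-7523)) + 10474 = (2573 + 7523) + 10474 = 10096 + 10474 = 20570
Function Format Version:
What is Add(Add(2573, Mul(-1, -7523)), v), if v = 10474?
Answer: 20570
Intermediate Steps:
Add(Add(2573, Mul(-1, -7523)), v) = Add(Add(2573, Mul(-1, -7523)), 10474) = Add(Add(2573, 7523), 10474) = Add(10096, 10474) = 20570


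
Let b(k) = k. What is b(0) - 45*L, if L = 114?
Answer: -5130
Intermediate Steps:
b(0) - 45*L = 0 - 45*114 = 0 - 5130 = -5130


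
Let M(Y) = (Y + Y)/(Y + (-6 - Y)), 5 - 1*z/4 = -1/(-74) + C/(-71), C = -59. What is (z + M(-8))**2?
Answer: 23108256196/62110161 ≈ 372.05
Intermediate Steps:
z = 43666/2627 (z = 20 - 4*(-1/(-74) - 59/(-71)) = 20 - 4*(-1*(-1/74) - 59*(-1/71)) = 20 - 4*(1/74 + 59/71) = 20 - 4*4437/5254 = 20 - 8874/2627 = 43666/2627 ≈ 16.622)
M(Y) = -Y/3 (M(Y) = (2*Y)/(-6) = (2*Y)*(-1/6) = -Y/3)
(z + M(-8))**2 = (43666/2627 - 1/3*(-8))**2 = (43666/2627 + 8/3)**2 = (152014/7881)**2 = 23108256196/62110161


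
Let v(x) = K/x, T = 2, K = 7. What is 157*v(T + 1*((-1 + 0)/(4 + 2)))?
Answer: 6594/11 ≈ 599.45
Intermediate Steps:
v(x) = 7/x
157*v(T + 1*((-1 + 0)/(4 + 2))) = 157*(7/(2 + 1*((-1 + 0)/(4 + 2)))) = 157*(7/(2 + 1*(-1/6))) = 157*(7/(2 + 1*(-1*⅙))) = 157*(7/(2 + 1*(-⅙))) = 157*(7/(2 - ⅙)) = 157*(7/(11/6)) = 157*(7*(6/11)) = 157*(42/11) = 6594/11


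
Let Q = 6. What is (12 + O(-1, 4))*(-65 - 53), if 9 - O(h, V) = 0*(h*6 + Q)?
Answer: -2478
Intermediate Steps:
O(h, V) = 9 (O(h, V) = 9 - 0*(h*6 + 6) = 9 - 0*(6*h + 6) = 9 - 0*(6 + 6*h) = 9 - 1*0 = 9 + 0 = 9)
(12 + O(-1, 4))*(-65 - 53) = (12 + 9)*(-65 - 53) = 21*(-118) = -2478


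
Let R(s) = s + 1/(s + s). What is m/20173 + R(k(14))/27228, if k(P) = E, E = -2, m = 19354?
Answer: 702567097/732360592 ≈ 0.95932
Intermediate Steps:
k(P) = -2
R(s) = s + 1/(2*s)
m/20173 + R(k(14))/27228 = 19354/20173 + (-2 + (1/2)/(-2))/27228 = 19354*(1/20173) + (-2 + (1/2)*(-1/2))*(1/27228) = 19354/20173 + (-2 - 1/4)*(1/27228) = 19354/20173 - 9/4*1/27228 = 19354/20173 - 3/36304 = 702567097/732360592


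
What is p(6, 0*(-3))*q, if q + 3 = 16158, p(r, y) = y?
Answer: 0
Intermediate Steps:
q = 16155 (q = -3 + 16158 = 16155)
p(6, 0*(-3))*q = (0*(-3))*16155 = 0*16155 = 0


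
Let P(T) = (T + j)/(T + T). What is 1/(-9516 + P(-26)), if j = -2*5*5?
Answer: -13/123689 ≈ -0.00010510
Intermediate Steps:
j = -50 (j = -10*5 = -50)
P(T) = (-50 + T)/(2*T) (P(T) = (T - 50)/(T + T) = (-50 + T)/((2*T)) = (-50 + T)*(1/(2*T)) = (-50 + T)/(2*T))
1/(-9516 + P(-26)) = 1/(-9516 + (½)*(-50 - 26)/(-26)) = 1/(-9516 + (½)*(-1/26)*(-76)) = 1/(-9516 + 19/13) = 1/(-123689/13) = -13/123689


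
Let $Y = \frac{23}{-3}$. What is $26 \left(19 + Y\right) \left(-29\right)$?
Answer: $- \frac{25636}{3} \approx -8545.3$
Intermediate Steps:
$Y = - \frac{23}{3}$ ($Y = 23 \left(- \frac{1}{3}\right) = - \frac{23}{3} \approx -7.6667$)
$26 \left(19 + Y\right) \left(-29\right) = 26 \left(19 - \frac{23}{3}\right) \left(-29\right) = 26 \cdot \frac{34}{3} \left(-29\right) = \frac{884}{3} \left(-29\right) = - \frac{25636}{3}$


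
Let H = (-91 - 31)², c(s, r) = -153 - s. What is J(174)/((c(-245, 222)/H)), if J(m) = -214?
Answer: -796294/23 ≈ -34622.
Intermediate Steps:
H = 14884 (H = (-122)² = 14884)
J(174)/((c(-245, 222)/H)) = -214*14884/(-153 - 1*(-245)) = -214*14884/(-153 + 245) = -214/(92*(1/14884)) = -214/23/3721 = -214*3721/23 = -796294/23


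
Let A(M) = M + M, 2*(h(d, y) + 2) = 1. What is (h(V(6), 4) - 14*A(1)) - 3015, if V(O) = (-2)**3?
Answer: -6089/2 ≈ -3044.5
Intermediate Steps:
V(O) = -8
h(d, y) = -3/2 (h(d, y) = -2 + (1/2)*1 = -2 + 1/2 = -3/2)
A(M) = 2*M
(h(V(6), 4) - 14*A(1)) - 3015 = (-3/2 - 28) - 3015 = -59/2 - 3015 = -6089/2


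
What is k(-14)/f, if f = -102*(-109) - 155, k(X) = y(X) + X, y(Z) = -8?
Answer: -22/10963 ≈ -0.0020068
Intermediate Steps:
k(X) = -8 + X
f = 10963 (f = 11118 - 155 = 10963)
k(-14)/f = (-8 - 14)/10963 = -22*1/10963 = -22/10963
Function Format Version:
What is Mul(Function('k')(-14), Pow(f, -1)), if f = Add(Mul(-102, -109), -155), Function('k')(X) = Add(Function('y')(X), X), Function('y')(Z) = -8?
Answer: Rational(-22, 10963) ≈ -0.0020068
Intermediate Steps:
Function('k')(X) = Add(-8, X)
f = 10963 (f = Add(11118, -155) = 10963)
Mul(Function('k')(-14), Pow(f, -1)) = Mul(Add(-8, -14), Pow(10963, -1)) = Mul(-22, Rational(1, 10963)) = Rational(-22, 10963)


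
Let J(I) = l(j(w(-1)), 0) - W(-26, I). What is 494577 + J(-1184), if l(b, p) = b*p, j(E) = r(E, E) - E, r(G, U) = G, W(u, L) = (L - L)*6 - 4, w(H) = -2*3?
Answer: 494581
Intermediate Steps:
w(H) = -6
W(u, L) = -4 (W(u, L) = 0*6 - 4 = 0 - 4 = -4)
j(E) = 0 (j(E) = E - E = 0)
J(I) = 4 (J(I) = 0*0 - 1*(-4) = 0 + 4 = 4)
494577 + J(-1184) = 494577 + 4 = 494581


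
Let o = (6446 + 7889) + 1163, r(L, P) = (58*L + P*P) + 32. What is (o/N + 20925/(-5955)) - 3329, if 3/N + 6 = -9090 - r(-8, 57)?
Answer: -24433718534/397 ≈ -6.1546e+7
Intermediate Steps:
r(L, P) = 32 + P² + 58*L (r(L, P) = (58*L + P²) + 32 = (P² + 58*L) + 32 = 32 + P² + 58*L)
N = -1/3971 (N = 3/(-6 + (-9090 - (32 + 57² + 58*(-8)))) = 3/(-6 + (-9090 - (32 + 3249 - 464))) = 3/(-6 + (-9090 - 1*2817)) = 3/(-6 + (-9090 - 2817)) = 3/(-6 - 11907) = 3/(-11913) = 3*(-1/11913) = -1/3971 ≈ -0.00025183)
o = 15498 (o = 14335 + 1163 = 15498)
(o/N + 20925/(-5955)) - 3329 = (15498/(-1/3971) + 20925/(-5955)) - 3329 = (15498*(-3971) + 20925*(-1/5955)) - 3329 = (-61542558 - 1395/397) - 3329 = -24432396921/397 - 3329 = -24433718534/397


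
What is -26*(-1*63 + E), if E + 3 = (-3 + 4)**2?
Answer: 1690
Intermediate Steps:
E = -2 (E = -3 + (-3 + 4)**2 = -3 + 1**2 = -3 + 1 = -2)
-26*(-1*63 + E) = -26*(-1*63 - 2) = -26*(-63 - 2) = -26*(-65) = 1690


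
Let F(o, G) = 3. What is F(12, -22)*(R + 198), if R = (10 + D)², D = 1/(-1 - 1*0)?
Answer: 837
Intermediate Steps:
D = -1 (D = 1/(-1 + 0) = 1/(-1) = -1)
R = 81 (R = (10 - 1)² = 9² = 81)
F(12, -22)*(R + 198) = 3*(81 + 198) = 3*279 = 837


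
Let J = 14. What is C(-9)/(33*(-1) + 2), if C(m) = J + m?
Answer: -5/31 ≈ -0.16129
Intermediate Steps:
C(m) = 14 + m
C(-9)/(33*(-1) + 2) = (14 - 9)/(33*(-1) + 2) = 5/(-33 + 2) = 5/(-31) = 5*(-1/31) = -5/31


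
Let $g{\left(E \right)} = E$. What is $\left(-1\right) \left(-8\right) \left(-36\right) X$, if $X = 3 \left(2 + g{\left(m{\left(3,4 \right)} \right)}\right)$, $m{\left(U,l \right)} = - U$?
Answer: $864$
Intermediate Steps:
$X = -3$ ($X = 3 \left(2 - 3\right) = 3 \left(-1\right) = -3$)
$\left(-1\right) \left(-8\right) \left(-36\right) X = \left(-1\right) \left(-8\right) \left(-36\right) \left(-3\right) = 8 \left(-36\right) \left(-3\right) = \left(-288\right) \left(-3\right) = 864$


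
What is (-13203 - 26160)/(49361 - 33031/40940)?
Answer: -537173740/673602103 ≈ -0.79746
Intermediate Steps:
(-13203 - 26160)/(49361 - 33031/40940) = -39363/(49361 - 33031*1/40940) = -39363/(49361 - 33031/40940) = -39363/2020806309/40940 = -39363*40940/2020806309 = -537173740/673602103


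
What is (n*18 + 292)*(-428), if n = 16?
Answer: -248240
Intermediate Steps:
(n*18 + 292)*(-428) = (16*18 + 292)*(-428) = (288 + 292)*(-428) = 580*(-428) = -248240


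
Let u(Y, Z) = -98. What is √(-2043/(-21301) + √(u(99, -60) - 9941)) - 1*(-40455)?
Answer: 40455 + √(43517943 + 453732601*I*√10039)/21301 ≈ 40462.0 + 7.0746*I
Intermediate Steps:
√(-2043/(-21301) + √(u(99, -60) - 9941)) - 1*(-40455) = √(-2043/(-21301) + √(-98 - 9941)) - 1*(-40455) = √(-2043*(-1/21301) + √(-10039)) + 40455 = √(2043/21301 + I*√10039) + 40455 = 40455 + √(2043/21301 + I*√10039)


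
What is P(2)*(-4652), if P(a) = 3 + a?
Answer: -23260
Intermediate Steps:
P(2)*(-4652) = (3 + 2)*(-4652) = 5*(-4652) = -23260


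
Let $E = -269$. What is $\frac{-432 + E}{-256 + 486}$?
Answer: $- \frac{701}{230} \approx -3.0478$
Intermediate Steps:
$\frac{-432 + E}{-256 + 486} = \frac{-432 - 269}{-256 + 486} = - \frac{701}{230}$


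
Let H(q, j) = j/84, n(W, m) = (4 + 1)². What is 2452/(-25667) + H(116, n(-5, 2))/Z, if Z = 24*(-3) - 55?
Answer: -26799611/273815556 ≈ -0.097875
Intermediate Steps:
n(W, m) = 25 (n(W, m) = 5² = 25)
H(q, j) = j/84 (H(q, j) = j*(1/84) = j/84)
Z = -127 (Z = -72 - 55 = -127)
2452/(-25667) + H(116, n(-5, 2))/Z = 2452/(-25667) + ((1/84)*25)/(-127) = 2452*(-1/25667) + (25/84)*(-1/127) = -2452/25667 - 25/10668 = -26799611/273815556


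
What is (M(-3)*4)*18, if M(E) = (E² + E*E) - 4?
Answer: 1008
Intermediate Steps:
M(E) = -4 + 2*E² (M(E) = (E² + E²) - 4 = 2*E² - 4 = -4 + 2*E²)
(M(-3)*4)*18 = ((-4 + 2*(-3)²)*4)*18 = ((-4 + 2*9)*4)*18 = ((-4 + 18)*4)*18 = (14*4)*18 = 56*18 = 1008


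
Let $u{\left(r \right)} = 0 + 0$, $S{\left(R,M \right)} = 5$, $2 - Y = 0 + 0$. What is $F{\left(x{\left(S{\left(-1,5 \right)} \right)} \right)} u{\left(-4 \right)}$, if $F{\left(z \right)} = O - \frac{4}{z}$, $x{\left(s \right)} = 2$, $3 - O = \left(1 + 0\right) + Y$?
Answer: $0$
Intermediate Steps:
$Y = 2$ ($Y = 2 - \left(0 + 0\right) = 2 - 0 = 2 + 0 = 2$)
$O = 0$ ($O = 3 - \left(\left(1 + 0\right) + 2\right) = 3 - \left(1 + 2\right) = 3 - 3 = 0$)
$u{\left(r \right)} = 0$
$F{\left(z \right)} = - \frac{4}{z}$ ($F{\left(z \right)} = 0 - \frac{4}{z} = - \frac{4}{z}$)
$F{\left(x{\left(S{\left(-1,5 \right)} \right)} \right)} u{\left(-4 \right)} = - \frac{4}{2} \cdot 0 = \left(-4\right) \frac{1}{2} \cdot 0 = \left(-2\right) 0 = 0$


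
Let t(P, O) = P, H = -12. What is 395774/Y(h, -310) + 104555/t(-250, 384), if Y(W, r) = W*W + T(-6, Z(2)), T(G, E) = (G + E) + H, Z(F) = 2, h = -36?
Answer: -348869/3200 ≈ -109.02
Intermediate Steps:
T(G, E) = -12 + E + G (T(G, E) = (G + E) - 12 = (E + G) - 12 = -12 + E + G)
Y(W, r) = -16 + W**2 (Y(W, r) = W*W + (-12 + 2 - 6) = W**2 - 16 = -16 + W**2)
395774/Y(h, -310) + 104555/t(-250, 384) = 395774/(-16 + (-36)**2) + 104555/(-250) = 395774/(-16 + 1296) + 104555*(-1/250) = 395774/1280 - 20911/50 = 395774*(1/1280) - 20911/50 = 197887/640 - 20911/50 = -348869/3200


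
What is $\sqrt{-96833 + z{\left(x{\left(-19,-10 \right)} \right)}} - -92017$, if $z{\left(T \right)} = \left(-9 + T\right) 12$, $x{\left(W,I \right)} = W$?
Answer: $92017 + i \sqrt{97169} \approx 92017.0 + 311.72 i$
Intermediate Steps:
$z{\left(T \right)} = -108 + 12 T$
$\sqrt{-96833 + z{\left(x{\left(-19,-10 \right)} \right)}} - -92017 = \sqrt{-96833 + \left(-108 + 12 \left(-19\right)\right)} - -92017 = \sqrt{-96833 - 336} + 92017 = \sqrt{-97169} + 92017 = i \sqrt{97169} + 92017 = 92017 + i \sqrt{97169}$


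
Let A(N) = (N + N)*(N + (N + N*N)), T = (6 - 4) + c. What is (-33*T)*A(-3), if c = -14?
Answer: -7128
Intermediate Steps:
T = -12 (T = (6 - 4) - 14 = 2 - 14 = -12)
A(N) = 2*N*(N² + 2*N) (A(N) = (2*N)*(N + (N + N²)) = (2*N)*(N² + 2*N) = 2*N*(N² + 2*N))
(-33*T)*A(-3) = (-33*(-12))*(2*(-3)²*(2 - 3)) = 396*(2*9*(-1)) = 396*(-18) = -7128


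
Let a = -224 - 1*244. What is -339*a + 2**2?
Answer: 158656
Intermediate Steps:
a = -468 (a = -224 - 244 = -468)
-339*a + 2**2 = -339*(-468) + 2**2 = 158652 + 4 = 158656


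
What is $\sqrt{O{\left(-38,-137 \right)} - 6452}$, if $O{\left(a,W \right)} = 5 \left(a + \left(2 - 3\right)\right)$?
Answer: $17 i \sqrt{23} \approx 81.529 i$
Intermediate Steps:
$O{\left(a,W \right)} = -5 + 5 a$ ($O{\left(a,W \right)} = 5 \left(a + \left(2 - 3\right)\right) = 5 \left(a - 1\right) = 5 \left(-1 + a\right) = -5 + 5 a$)
$\sqrt{O{\left(-38,-137 \right)} - 6452} = \sqrt{\left(-5 + 5 \left(-38\right)\right) - 6452} = \sqrt{\left(-5 - 190\right) - 6452} = \sqrt{-195 - 6452} = \sqrt{-6647} = 17 i \sqrt{23}$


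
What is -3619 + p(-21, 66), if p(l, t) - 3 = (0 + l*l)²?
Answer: 190865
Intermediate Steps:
p(l, t) = 3 + l⁴ (p(l, t) = 3 + (0 + l*l)² = 3 + (0 + l²)² = 3 + (l²)² = 3 + l⁴)
-3619 + p(-21, 66) = -3619 + (3 + (-21)⁴) = -3619 + (3 + 194481) = -3619 + 194484 = 190865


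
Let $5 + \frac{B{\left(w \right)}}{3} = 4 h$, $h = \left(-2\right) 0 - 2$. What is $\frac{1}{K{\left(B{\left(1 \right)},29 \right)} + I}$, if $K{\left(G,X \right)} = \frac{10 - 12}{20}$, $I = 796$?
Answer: $\frac{10}{7959} \approx 0.0012564$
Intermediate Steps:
$h = -2$ ($h = 0 - 2 = -2$)
$B{\left(w \right)} = -39$ ($B{\left(w \right)} = -15 + 3 \cdot 4 \left(-2\right) = -15 + 3 \left(-8\right) = -15 - 24 = -39$)
$K{\left(G,X \right)} = - \frac{1}{10}$ ($K{\left(G,X \right)} = \left(-2\right) \frac{1}{20} = - \frac{1}{10}$)
$\frac{1}{K{\left(B{\left(1 \right)},29 \right)} + I} = \frac{1}{- \frac{1}{10} + 796} = \frac{1}{\frac{7959}{10}} = \frac{10}{7959}$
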